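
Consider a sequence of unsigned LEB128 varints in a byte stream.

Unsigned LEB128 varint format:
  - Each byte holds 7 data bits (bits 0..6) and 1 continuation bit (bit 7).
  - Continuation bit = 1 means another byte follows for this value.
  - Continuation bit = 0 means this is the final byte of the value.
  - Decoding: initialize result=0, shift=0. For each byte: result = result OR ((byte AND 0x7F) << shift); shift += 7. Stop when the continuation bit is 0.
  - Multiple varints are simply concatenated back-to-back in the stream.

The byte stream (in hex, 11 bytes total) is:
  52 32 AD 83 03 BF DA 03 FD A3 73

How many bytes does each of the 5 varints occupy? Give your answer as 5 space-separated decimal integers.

  byte[0]=0x52 cont=0 payload=0x52=82: acc |= 82<<0 -> acc=82 shift=7 [end]
Varint 1: bytes[0:1] = 52 -> value 82 (1 byte(s))
  byte[1]=0x32 cont=0 payload=0x32=50: acc |= 50<<0 -> acc=50 shift=7 [end]
Varint 2: bytes[1:2] = 32 -> value 50 (1 byte(s))
  byte[2]=0xAD cont=1 payload=0x2D=45: acc |= 45<<0 -> acc=45 shift=7
  byte[3]=0x83 cont=1 payload=0x03=3: acc |= 3<<7 -> acc=429 shift=14
  byte[4]=0x03 cont=0 payload=0x03=3: acc |= 3<<14 -> acc=49581 shift=21 [end]
Varint 3: bytes[2:5] = AD 83 03 -> value 49581 (3 byte(s))
  byte[5]=0xBF cont=1 payload=0x3F=63: acc |= 63<<0 -> acc=63 shift=7
  byte[6]=0xDA cont=1 payload=0x5A=90: acc |= 90<<7 -> acc=11583 shift=14
  byte[7]=0x03 cont=0 payload=0x03=3: acc |= 3<<14 -> acc=60735 shift=21 [end]
Varint 4: bytes[5:8] = BF DA 03 -> value 60735 (3 byte(s))
  byte[8]=0xFD cont=1 payload=0x7D=125: acc |= 125<<0 -> acc=125 shift=7
  byte[9]=0xA3 cont=1 payload=0x23=35: acc |= 35<<7 -> acc=4605 shift=14
  byte[10]=0x73 cont=0 payload=0x73=115: acc |= 115<<14 -> acc=1888765 shift=21 [end]
Varint 5: bytes[8:11] = FD A3 73 -> value 1888765 (3 byte(s))

Answer: 1 1 3 3 3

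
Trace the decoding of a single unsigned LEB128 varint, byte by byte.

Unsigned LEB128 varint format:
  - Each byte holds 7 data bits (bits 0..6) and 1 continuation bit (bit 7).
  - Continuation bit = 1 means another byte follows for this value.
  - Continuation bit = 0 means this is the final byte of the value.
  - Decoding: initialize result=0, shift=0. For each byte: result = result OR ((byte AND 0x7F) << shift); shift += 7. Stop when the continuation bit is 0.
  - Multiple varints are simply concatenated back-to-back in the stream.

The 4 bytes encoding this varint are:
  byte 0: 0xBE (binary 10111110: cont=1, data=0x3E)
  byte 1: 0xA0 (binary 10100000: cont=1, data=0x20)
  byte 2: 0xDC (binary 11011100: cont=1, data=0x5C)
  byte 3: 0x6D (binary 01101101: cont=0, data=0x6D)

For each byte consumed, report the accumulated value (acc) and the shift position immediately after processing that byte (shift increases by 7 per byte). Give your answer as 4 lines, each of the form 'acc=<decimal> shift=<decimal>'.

Answer: acc=62 shift=7
acc=4158 shift=14
acc=1511486 shift=21
acc=230101054 shift=28

Derivation:
byte 0=0xBE: payload=0x3E=62, contrib = 62<<0 = 62; acc -> 62, shift -> 7
byte 1=0xA0: payload=0x20=32, contrib = 32<<7 = 4096; acc -> 4158, shift -> 14
byte 2=0xDC: payload=0x5C=92, contrib = 92<<14 = 1507328; acc -> 1511486, shift -> 21
byte 3=0x6D: payload=0x6D=109, contrib = 109<<21 = 228589568; acc -> 230101054, shift -> 28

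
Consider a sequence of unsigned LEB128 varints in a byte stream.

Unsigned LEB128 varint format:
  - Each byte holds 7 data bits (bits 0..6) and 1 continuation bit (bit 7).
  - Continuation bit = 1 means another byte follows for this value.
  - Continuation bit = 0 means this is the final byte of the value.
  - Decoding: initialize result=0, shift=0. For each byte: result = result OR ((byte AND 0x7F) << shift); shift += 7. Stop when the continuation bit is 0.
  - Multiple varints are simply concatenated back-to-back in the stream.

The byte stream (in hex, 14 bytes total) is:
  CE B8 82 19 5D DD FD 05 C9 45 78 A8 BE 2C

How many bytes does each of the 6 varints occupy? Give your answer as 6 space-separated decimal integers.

  byte[0]=0xCE cont=1 payload=0x4E=78: acc |= 78<<0 -> acc=78 shift=7
  byte[1]=0xB8 cont=1 payload=0x38=56: acc |= 56<<7 -> acc=7246 shift=14
  byte[2]=0x82 cont=1 payload=0x02=2: acc |= 2<<14 -> acc=40014 shift=21
  byte[3]=0x19 cont=0 payload=0x19=25: acc |= 25<<21 -> acc=52468814 shift=28 [end]
Varint 1: bytes[0:4] = CE B8 82 19 -> value 52468814 (4 byte(s))
  byte[4]=0x5D cont=0 payload=0x5D=93: acc |= 93<<0 -> acc=93 shift=7 [end]
Varint 2: bytes[4:5] = 5D -> value 93 (1 byte(s))
  byte[5]=0xDD cont=1 payload=0x5D=93: acc |= 93<<0 -> acc=93 shift=7
  byte[6]=0xFD cont=1 payload=0x7D=125: acc |= 125<<7 -> acc=16093 shift=14
  byte[7]=0x05 cont=0 payload=0x05=5: acc |= 5<<14 -> acc=98013 shift=21 [end]
Varint 3: bytes[5:8] = DD FD 05 -> value 98013 (3 byte(s))
  byte[8]=0xC9 cont=1 payload=0x49=73: acc |= 73<<0 -> acc=73 shift=7
  byte[9]=0x45 cont=0 payload=0x45=69: acc |= 69<<7 -> acc=8905 shift=14 [end]
Varint 4: bytes[8:10] = C9 45 -> value 8905 (2 byte(s))
  byte[10]=0x78 cont=0 payload=0x78=120: acc |= 120<<0 -> acc=120 shift=7 [end]
Varint 5: bytes[10:11] = 78 -> value 120 (1 byte(s))
  byte[11]=0xA8 cont=1 payload=0x28=40: acc |= 40<<0 -> acc=40 shift=7
  byte[12]=0xBE cont=1 payload=0x3E=62: acc |= 62<<7 -> acc=7976 shift=14
  byte[13]=0x2C cont=0 payload=0x2C=44: acc |= 44<<14 -> acc=728872 shift=21 [end]
Varint 6: bytes[11:14] = A8 BE 2C -> value 728872 (3 byte(s))

Answer: 4 1 3 2 1 3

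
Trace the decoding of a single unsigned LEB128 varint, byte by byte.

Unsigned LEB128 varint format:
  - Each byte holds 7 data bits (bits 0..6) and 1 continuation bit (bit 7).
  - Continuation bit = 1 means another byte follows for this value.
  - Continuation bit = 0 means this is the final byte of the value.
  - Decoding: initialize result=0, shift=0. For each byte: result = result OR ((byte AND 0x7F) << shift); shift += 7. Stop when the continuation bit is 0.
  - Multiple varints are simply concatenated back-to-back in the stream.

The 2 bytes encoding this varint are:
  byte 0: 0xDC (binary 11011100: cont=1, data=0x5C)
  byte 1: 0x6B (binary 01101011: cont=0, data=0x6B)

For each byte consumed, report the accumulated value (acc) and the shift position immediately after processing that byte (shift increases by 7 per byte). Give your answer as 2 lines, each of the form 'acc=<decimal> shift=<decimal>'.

Answer: acc=92 shift=7
acc=13788 shift=14

Derivation:
byte 0=0xDC: payload=0x5C=92, contrib = 92<<0 = 92; acc -> 92, shift -> 7
byte 1=0x6B: payload=0x6B=107, contrib = 107<<7 = 13696; acc -> 13788, shift -> 14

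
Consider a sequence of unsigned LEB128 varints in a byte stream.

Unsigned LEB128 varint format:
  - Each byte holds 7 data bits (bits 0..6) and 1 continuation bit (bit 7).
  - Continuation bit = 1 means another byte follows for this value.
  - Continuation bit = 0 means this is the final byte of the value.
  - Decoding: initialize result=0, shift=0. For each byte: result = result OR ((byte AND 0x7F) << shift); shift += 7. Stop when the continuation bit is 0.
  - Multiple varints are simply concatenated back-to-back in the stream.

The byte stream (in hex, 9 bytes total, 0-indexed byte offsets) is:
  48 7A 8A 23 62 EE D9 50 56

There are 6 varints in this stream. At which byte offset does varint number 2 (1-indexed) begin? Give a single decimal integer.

  byte[0]=0x48 cont=0 payload=0x48=72: acc |= 72<<0 -> acc=72 shift=7 [end]
Varint 1: bytes[0:1] = 48 -> value 72 (1 byte(s))
  byte[1]=0x7A cont=0 payload=0x7A=122: acc |= 122<<0 -> acc=122 shift=7 [end]
Varint 2: bytes[1:2] = 7A -> value 122 (1 byte(s))
  byte[2]=0x8A cont=1 payload=0x0A=10: acc |= 10<<0 -> acc=10 shift=7
  byte[3]=0x23 cont=0 payload=0x23=35: acc |= 35<<7 -> acc=4490 shift=14 [end]
Varint 3: bytes[2:4] = 8A 23 -> value 4490 (2 byte(s))
  byte[4]=0x62 cont=0 payload=0x62=98: acc |= 98<<0 -> acc=98 shift=7 [end]
Varint 4: bytes[4:5] = 62 -> value 98 (1 byte(s))
  byte[5]=0xEE cont=1 payload=0x6E=110: acc |= 110<<0 -> acc=110 shift=7
  byte[6]=0xD9 cont=1 payload=0x59=89: acc |= 89<<7 -> acc=11502 shift=14
  byte[7]=0x50 cont=0 payload=0x50=80: acc |= 80<<14 -> acc=1322222 shift=21 [end]
Varint 5: bytes[5:8] = EE D9 50 -> value 1322222 (3 byte(s))
  byte[8]=0x56 cont=0 payload=0x56=86: acc |= 86<<0 -> acc=86 shift=7 [end]
Varint 6: bytes[8:9] = 56 -> value 86 (1 byte(s))

Answer: 1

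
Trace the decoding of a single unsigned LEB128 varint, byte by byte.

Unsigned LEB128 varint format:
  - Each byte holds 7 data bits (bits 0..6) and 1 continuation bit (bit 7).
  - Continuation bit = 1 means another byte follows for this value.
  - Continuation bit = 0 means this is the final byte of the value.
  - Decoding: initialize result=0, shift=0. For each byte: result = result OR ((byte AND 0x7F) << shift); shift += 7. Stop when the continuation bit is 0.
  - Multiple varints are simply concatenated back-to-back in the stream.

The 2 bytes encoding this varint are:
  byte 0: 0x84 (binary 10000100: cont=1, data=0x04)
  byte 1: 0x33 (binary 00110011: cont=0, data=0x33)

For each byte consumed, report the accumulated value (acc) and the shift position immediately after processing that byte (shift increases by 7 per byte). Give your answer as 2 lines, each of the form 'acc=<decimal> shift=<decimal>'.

Answer: acc=4 shift=7
acc=6532 shift=14

Derivation:
byte 0=0x84: payload=0x04=4, contrib = 4<<0 = 4; acc -> 4, shift -> 7
byte 1=0x33: payload=0x33=51, contrib = 51<<7 = 6528; acc -> 6532, shift -> 14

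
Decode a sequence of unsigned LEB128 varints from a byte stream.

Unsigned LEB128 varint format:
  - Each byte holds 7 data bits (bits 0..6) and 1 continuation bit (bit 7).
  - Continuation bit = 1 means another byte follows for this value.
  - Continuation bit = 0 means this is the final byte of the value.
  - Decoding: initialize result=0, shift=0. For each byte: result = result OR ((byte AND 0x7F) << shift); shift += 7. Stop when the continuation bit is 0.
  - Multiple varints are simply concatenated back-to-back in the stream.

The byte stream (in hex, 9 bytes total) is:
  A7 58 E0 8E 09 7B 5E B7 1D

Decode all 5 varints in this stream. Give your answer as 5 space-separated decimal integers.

Answer: 11303 149344 123 94 3767

Derivation:
  byte[0]=0xA7 cont=1 payload=0x27=39: acc |= 39<<0 -> acc=39 shift=7
  byte[1]=0x58 cont=0 payload=0x58=88: acc |= 88<<7 -> acc=11303 shift=14 [end]
Varint 1: bytes[0:2] = A7 58 -> value 11303 (2 byte(s))
  byte[2]=0xE0 cont=1 payload=0x60=96: acc |= 96<<0 -> acc=96 shift=7
  byte[3]=0x8E cont=1 payload=0x0E=14: acc |= 14<<7 -> acc=1888 shift=14
  byte[4]=0x09 cont=0 payload=0x09=9: acc |= 9<<14 -> acc=149344 shift=21 [end]
Varint 2: bytes[2:5] = E0 8E 09 -> value 149344 (3 byte(s))
  byte[5]=0x7B cont=0 payload=0x7B=123: acc |= 123<<0 -> acc=123 shift=7 [end]
Varint 3: bytes[5:6] = 7B -> value 123 (1 byte(s))
  byte[6]=0x5E cont=0 payload=0x5E=94: acc |= 94<<0 -> acc=94 shift=7 [end]
Varint 4: bytes[6:7] = 5E -> value 94 (1 byte(s))
  byte[7]=0xB7 cont=1 payload=0x37=55: acc |= 55<<0 -> acc=55 shift=7
  byte[8]=0x1D cont=0 payload=0x1D=29: acc |= 29<<7 -> acc=3767 shift=14 [end]
Varint 5: bytes[7:9] = B7 1D -> value 3767 (2 byte(s))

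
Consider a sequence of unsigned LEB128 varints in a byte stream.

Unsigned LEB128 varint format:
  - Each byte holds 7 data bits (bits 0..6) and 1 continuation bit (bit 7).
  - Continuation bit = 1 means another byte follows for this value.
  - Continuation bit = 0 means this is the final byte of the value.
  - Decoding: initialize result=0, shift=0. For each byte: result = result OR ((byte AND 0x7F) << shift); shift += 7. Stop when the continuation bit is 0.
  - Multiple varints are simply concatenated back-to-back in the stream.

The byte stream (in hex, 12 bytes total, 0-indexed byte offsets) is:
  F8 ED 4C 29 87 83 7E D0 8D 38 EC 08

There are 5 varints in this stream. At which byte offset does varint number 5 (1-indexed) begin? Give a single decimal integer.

  byte[0]=0xF8 cont=1 payload=0x78=120: acc |= 120<<0 -> acc=120 shift=7
  byte[1]=0xED cont=1 payload=0x6D=109: acc |= 109<<7 -> acc=14072 shift=14
  byte[2]=0x4C cont=0 payload=0x4C=76: acc |= 76<<14 -> acc=1259256 shift=21 [end]
Varint 1: bytes[0:3] = F8 ED 4C -> value 1259256 (3 byte(s))
  byte[3]=0x29 cont=0 payload=0x29=41: acc |= 41<<0 -> acc=41 shift=7 [end]
Varint 2: bytes[3:4] = 29 -> value 41 (1 byte(s))
  byte[4]=0x87 cont=1 payload=0x07=7: acc |= 7<<0 -> acc=7 shift=7
  byte[5]=0x83 cont=1 payload=0x03=3: acc |= 3<<7 -> acc=391 shift=14
  byte[6]=0x7E cont=0 payload=0x7E=126: acc |= 126<<14 -> acc=2064775 shift=21 [end]
Varint 3: bytes[4:7] = 87 83 7E -> value 2064775 (3 byte(s))
  byte[7]=0xD0 cont=1 payload=0x50=80: acc |= 80<<0 -> acc=80 shift=7
  byte[8]=0x8D cont=1 payload=0x0D=13: acc |= 13<<7 -> acc=1744 shift=14
  byte[9]=0x38 cont=0 payload=0x38=56: acc |= 56<<14 -> acc=919248 shift=21 [end]
Varint 4: bytes[7:10] = D0 8D 38 -> value 919248 (3 byte(s))
  byte[10]=0xEC cont=1 payload=0x6C=108: acc |= 108<<0 -> acc=108 shift=7
  byte[11]=0x08 cont=0 payload=0x08=8: acc |= 8<<7 -> acc=1132 shift=14 [end]
Varint 5: bytes[10:12] = EC 08 -> value 1132 (2 byte(s))

Answer: 10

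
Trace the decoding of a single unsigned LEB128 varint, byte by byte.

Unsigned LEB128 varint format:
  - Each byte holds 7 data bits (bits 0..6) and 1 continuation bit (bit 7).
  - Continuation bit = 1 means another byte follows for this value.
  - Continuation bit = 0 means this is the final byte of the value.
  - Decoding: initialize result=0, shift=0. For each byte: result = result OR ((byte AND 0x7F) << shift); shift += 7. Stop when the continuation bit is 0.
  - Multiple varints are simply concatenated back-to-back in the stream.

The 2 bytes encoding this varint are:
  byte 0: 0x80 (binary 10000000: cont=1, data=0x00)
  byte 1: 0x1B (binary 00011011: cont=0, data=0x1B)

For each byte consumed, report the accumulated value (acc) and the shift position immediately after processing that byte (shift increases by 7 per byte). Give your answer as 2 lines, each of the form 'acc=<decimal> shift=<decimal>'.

byte 0=0x80: payload=0x00=0, contrib = 0<<0 = 0; acc -> 0, shift -> 7
byte 1=0x1B: payload=0x1B=27, contrib = 27<<7 = 3456; acc -> 3456, shift -> 14

Answer: acc=0 shift=7
acc=3456 shift=14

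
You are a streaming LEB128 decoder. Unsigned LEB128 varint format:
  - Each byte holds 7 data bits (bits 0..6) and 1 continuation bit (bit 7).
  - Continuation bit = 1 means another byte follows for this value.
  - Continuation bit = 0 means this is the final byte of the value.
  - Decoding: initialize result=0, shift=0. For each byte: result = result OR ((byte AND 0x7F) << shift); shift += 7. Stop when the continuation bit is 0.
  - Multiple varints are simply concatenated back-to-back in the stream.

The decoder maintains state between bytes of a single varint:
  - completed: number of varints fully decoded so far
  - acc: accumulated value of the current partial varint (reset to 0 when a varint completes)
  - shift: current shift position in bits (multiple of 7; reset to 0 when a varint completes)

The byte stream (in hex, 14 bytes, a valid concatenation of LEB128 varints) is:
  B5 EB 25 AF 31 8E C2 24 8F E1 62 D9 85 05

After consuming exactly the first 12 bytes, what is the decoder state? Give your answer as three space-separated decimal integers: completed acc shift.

Answer: 4 89 7

Derivation:
byte[0]=0xB5 cont=1 payload=0x35: acc |= 53<<0 -> completed=0 acc=53 shift=7
byte[1]=0xEB cont=1 payload=0x6B: acc |= 107<<7 -> completed=0 acc=13749 shift=14
byte[2]=0x25 cont=0 payload=0x25: varint #1 complete (value=619957); reset -> completed=1 acc=0 shift=0
byte[3]=0xAF cont=1 payload=0x2F: acc |= 47<<0 -> completed=1 acc=47 shift=7
byte[4]=0x31 cont=0 payload=0x31: varint #2 complete (value=6319); reset -> completed=2 acc=0 shift=0
byte[5]=0x8E cont=1 payload=0x0E: acc |= 14<<0 -> completed=2 acc=14 shift=7
byte[6]=0xC2 cont=1 payload=0x42: acc |= 66<<7 -> completed=2 acc=8462 shift=14
byte[7]=0x24 cont=0 payload=0x24: varint #3 complete (value=598286); reset -> completed=3 acc=0 shift=0
byte[8]=0x8F cont=1 payload=0x0F: acc |= 15<<0 -> completed=3 acc=15 shift=7
byte[9]=0xE1 cont=1 payload=0x61: acc |= 97<<7 -> completed=3 acc=12431 shift=14
byte[10]=0x62 cont=0 payload=0x62: varint #4 complete (value=1618063); reset -> completed=4 acc=0 shift=0
byte[11]=0xD9 cont=1 payload=0x59: acc |= 89<<0 -> completed=4 acc=89 shift=7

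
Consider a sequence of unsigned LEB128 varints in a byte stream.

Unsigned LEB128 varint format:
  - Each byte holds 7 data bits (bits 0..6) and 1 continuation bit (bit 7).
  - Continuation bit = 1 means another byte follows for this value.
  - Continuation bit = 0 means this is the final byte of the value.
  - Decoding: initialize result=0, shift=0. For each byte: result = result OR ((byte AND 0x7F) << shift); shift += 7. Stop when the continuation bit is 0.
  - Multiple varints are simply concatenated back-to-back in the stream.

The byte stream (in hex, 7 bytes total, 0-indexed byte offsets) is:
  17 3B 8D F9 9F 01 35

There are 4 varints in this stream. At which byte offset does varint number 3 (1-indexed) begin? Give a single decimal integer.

  byte[0]=0x17 cont=0 payload=0x17=23: acc |= 23<<0 -> acc=23 shift=7 [end]
Varint 1: bytes[0:1] = 17 -> value 23 (1 byte(s))
  byte[1]=0x3B cont=0 payload=0x3B=59: acc |= 59<<0 -> acc=59 shift=7 [end]
Varint 2: bytes[1:2] = 3B -> value 59 (1 byte(s))
  byte[2]=0x8D cont=1 payload=0x0D=13: acc |= 13<<0 -> acc=13 shift=7
  byte[3]=0xF9 cont=1 payload=0x79=121: acc |= 121<<7 -> acc=15501 shift=14
  byte[4]=0x9F cont=1 payload=0x1F=31: acc |= 31<<14 -> acc=523405 shift=21
  byte[5]=0x01 cont=0 payload=0x01=1: acc |= 1<<21 -> acc=2620557 shift=28 [end]
Varint 3: bytes[2:6] = 8D F9 9F 01 -> value 2620557 (4 byte(s))
  byte[6]=0x35 cont=0 payload=0x35=53: acc |= 53<<0 -> acc=53 shift=7 [end]
Varint 4: bytes[6:7] = 35 -> value 53 (1 byte(s))

Answer: 2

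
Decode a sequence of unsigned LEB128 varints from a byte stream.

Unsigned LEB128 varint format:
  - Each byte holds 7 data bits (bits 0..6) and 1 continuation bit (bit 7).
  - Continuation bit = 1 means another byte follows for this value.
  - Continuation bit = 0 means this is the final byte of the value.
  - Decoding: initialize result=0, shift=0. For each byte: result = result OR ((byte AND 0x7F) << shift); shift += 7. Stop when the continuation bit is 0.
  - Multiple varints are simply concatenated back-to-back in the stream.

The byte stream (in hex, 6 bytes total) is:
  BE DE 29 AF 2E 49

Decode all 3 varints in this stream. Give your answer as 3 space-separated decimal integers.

  byte[0]=0xBE cont=1 payload=0x3E=62: acc |= 62<<0 -> acc=62 shift=7
  byte[1]=0xDE cont=1 payload=0x5E=94: acc |= 94<<7 -> acc=12094 shift=14
  byte[2]=0x29 cont=0 payload=0x29=41: acc |= 41<<14 -> acc=683838 shift=21 [end]
Varint 1: bytes[0:3] = BE DE 29 -> value 683838 (3 byte(s))
  byte[3]=0xAF cont=1 payload=0x2F=47: acc |= 47<<0 -> acc=47 shift=7
  byte[4]=0x2E cont=0 payload=0x2E=46: acc |= 46<<7 -> acc=5935 shift=14 [end]
Varint 2: bytes[3:5] = AF 2E -> value 5935 (2 byte(s))
  byte[5]=0x49 cont=0 payload=0x49=73: acc |= 73<<0 -> acc=73 shift=7 [end]
Varint 3: bytes[5:6] = 49 -> value 73 (1 byte(s))

Answer: 683838 5935 73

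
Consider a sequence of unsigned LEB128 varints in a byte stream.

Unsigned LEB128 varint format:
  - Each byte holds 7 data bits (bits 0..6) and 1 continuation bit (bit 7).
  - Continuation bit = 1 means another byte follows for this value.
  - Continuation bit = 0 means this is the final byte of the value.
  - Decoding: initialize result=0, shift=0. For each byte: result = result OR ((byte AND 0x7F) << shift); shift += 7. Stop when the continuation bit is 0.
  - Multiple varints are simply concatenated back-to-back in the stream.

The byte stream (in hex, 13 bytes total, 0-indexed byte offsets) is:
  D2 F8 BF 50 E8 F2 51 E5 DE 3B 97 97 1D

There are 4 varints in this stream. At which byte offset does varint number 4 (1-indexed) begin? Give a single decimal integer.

Answer: 10

Derivation:
  byte[0]=0xD2 cont=1 payload=0x52=82: acc |= 82<<0 -> acc=82 shift=7
  byte[1]=0xF8 cont=1 payload=0x78=120: acc |= 120<<7 -> acc=15442 shift=14
  byte[2]=0xBF cont=1 payload=0x3F=63: acc |= 63<<14 -> acc=1047634 shift=21
  byte[3]=0x50 cont=0 payload=0x50=80: acc |= 80<<21 -> acc=168819794 shift=28 [end]
Varint 1: bytes[0:4] = D2 F8 BF 50 -> value 168819794 (4 byte(s))
  byte[4]=0xE8 cont=1 payload=0x68=104: acc |= 104<<0 -> acc=104 shift=7
  byte[5]=0xF2 cont=1 payload=0x72=114: acc |= 114<<7 -> acc=14696 shift=14
  byte[6]=0x51 cont=0 payload=0x51=81: acc |= 81<<14 -> acc=1341800 shift=21 [end]
Varint 2: bytes[4:7] = E8 F2 51 -> value 1341800 (3 byte(s))
  byte[7]=0xE5 cont=1 payload=0x65=101: acc |= 101<<0 -> acc=101 shift=7
  byte[8]=0xDE cont=1 payload=0x5E=94: acc |= 94<<7 -> acc=12133 shift=14
  byte[9]=0x3B cont=0 payload=0x3B=59: acc |= 59<<14 -> acc=978789 shift=21 [end]
Varint 3: bytes[7:10] = E5 DE 3B -> value 978789 (3 byte(s))
  byte[10]=0x97 cont=1 payload=0x17=23: acc |= 23<<0 -> acc=23 shift=7
  byte[11]=0x97 cont=1 payload=0x17=23: acc |= 23<<7 -> acc=2967 shift=14
  byte[12]=0x1D cont=0 payload=0x1D=29: acc |= 29<<14 -> acc=478103 shift=21 [end]
Varint 4: bytes[10:13] = 97 97 1D -> value 478103 (3 byte(s))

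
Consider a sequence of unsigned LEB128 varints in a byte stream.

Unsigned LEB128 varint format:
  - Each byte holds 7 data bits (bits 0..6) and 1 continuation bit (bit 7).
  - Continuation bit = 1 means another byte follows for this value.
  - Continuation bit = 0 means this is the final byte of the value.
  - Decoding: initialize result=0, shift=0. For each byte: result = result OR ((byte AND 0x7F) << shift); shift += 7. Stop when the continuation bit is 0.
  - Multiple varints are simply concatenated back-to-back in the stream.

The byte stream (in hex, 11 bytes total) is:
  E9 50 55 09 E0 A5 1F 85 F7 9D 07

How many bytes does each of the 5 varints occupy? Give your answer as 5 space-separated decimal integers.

  byte[0]=0xE9 cont=1 payload=0x69=105: acc |= 105<<0 -> acc=105 shift=7
  byte[1]=0x50 cont=0 payload=0x50=80: acc |= 80<<7 -> acc=10345 shift=14 [end]
Varint 1: bytes[0:2] = E9 50 -> value 10345 (2 byte(s))
  byte[2]=0x55 cont=0 payload=0x55=85: acc |= 85<<0 -> acc=85 shift=7 [end]
Varint 2: bytes[2:3] = 55 -> value 85 (1 byte(s))
  byte[3]=0x09 cont=0 payload=0x09=9: acc |= 9<<0 -> acc=9 shift=7 [end]
Varint 3: bytes[3:4] = 09 -> value 9 (1 byte(s))
  byte[4]=0xE0 cont=1 payload=0x60=96: acc |= 96<<0 -> acc=96 shift=7
  byte[5]=0xA5 cont=1 payload=0x25=37: acc |= 37<<7 -> acc=4832 shift=14
  byte[6]=0x1F cont=0 payload=0x1F=31: acc |= 31<<14 -> acc=512736 shift=21 [end]
Varint 4: bytes[4:7] = E0 A5 1F -> value 512736 (3 byte(s))
  byte[7]=0x85 cont=1 payload=0x05=5: acc |= 5<<0 -> acc=5 shift=7
  byte[8]=0xF7 cont=1 payload=0x77=119: acc |= 119<<7 -> acc=15237 shift=14
  byte[9]=0x9D cont=1 payload=0x1D=29: acc |= 29<<14 -> acc=490373 shift=21
  byte[10]=0x07 cont=0 payload=0x07=7: acc |= 7<<21 -> acc=15170437 shift=28 [end]
Varint 5: bytes[7:11] = 85 F7 9D 07 -> value 15170437 (4 byte(s))

Answer: 2 1 1 3 4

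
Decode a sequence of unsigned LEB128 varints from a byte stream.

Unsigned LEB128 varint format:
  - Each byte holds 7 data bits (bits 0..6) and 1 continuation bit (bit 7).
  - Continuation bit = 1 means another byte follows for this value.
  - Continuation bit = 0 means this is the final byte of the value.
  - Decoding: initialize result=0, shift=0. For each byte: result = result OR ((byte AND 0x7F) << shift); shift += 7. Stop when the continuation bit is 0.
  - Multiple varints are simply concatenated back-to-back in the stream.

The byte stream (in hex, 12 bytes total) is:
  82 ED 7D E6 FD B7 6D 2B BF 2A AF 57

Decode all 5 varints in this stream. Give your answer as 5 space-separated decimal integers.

  byte[0]=0x82 cont=1 payload=0x02=2: acc |= 2<<0 -> acc=2 shift=7
  byte[1]=0xED cont=1 payload=0x6D=109: acc |= 109<<7 -> acc=13954 shift=14
  byte[2]=0x7D cont=0 payload=0x7D=125: acc |= 125<<14 -> acc=2061954 shift=21 [end]
Varint 1: bytes[0:3] = 82 ED 7D -> value 2061954 (3 byte(s))
  byte[3]=0xE6 cont=1 payload=0x66=102: acc |= 102<<0 -> acc=102 shift=7
  byte[4]=0xFD cont=1 payload=0x7D=125: acc |= 125<<7 -> acc=16102 shift=14
  byte[5]=0xB7 cont=1 payload=0x37=55: acc |= 55<<14 -> acc=917222 shift=21
  byte[6]=0x6D cont=0 payload=0x6D=109: acc |= 109<<21 -> acc=229506790 shift=28 [end]
Varint 2: bytes[3:7] = E6 FD B7 6D -> value 229506790 (4 byte(s))
  byte[7]=0x2B cont=0 payload=0x2B=43: acc |= 43<<0 -> acc=43 shift=7 [end]
Varint 3: bytes[7:8] = 2B -> value 43 (1 byte(s))
  byte[8]=0xBF cont=1 payload=0x3F=63: acc |= 63<<0 -> acc=63 shift=7
  byte[9]=0x2A cont=0 payload=0x2A=42: acc |= 42<<7 -> acc=5439 shift=14 [end]
Varint 4: bytes[8:10] = BF 2A -> value 5439 (2 byte(s))
  byte[10]=0xAF cont=1 payload=0x2F=47: acc |= 47<<0 -> acc=47 shift=7
  byte[11]=0x57 cont=0 payload=0x57=87: acc |= 87<<7 -> acc=11183 shift=14 [end]
Varint 5: bytes[10:12] = AF 57 -> value 11183 (2 byte(s))

Answer: 2061954 229506790 43 5439 11183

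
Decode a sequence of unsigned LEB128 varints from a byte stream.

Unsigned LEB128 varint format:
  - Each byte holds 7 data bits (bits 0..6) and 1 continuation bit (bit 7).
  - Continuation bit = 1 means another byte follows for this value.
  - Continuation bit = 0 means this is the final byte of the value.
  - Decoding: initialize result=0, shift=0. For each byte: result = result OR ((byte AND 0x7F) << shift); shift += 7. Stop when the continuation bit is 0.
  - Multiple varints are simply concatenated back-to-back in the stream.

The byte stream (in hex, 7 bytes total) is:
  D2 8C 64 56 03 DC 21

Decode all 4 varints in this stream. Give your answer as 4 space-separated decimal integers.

Answer: 1640018 86 3 4316

Derivation:
  byte[0]=0xD2 cont=1 payload=0x52=82: acc |= 82<<0 -> acc=82 shift=7
  byte[1]=0x8C cont=1 payload=0x0C=12: acc |= 12<<7 -> acc=1618 shift=14
  byte[2]=0x64 cont=0 payload=0x64=100: acc |= 100<<14 -> acc=1640018 shift=21 [end]
Varint 1: bytes[0:3] = D2 8C 64 -> value 1640018 (3 byte(s))
  byte[3]=0x56 cont=0 payload=0x56=86: acc |= 86<<0 -> acc=86 shift=7 [end]
Varint 2: bytes[3:4] = 56 -> value 86 (1 byte(s))
  byte[4]=0x03 cont=0 payload=0x03=3: acc |= 3<<0 -> acc=3 shift=7 [end]
Varint 3: bytes[4:5] = 03 -> value 3 (1 byte(s))
  byte[5]=0xDC cont=1 payload=0x5C=92: acc |= 92<<0 -> acc=92 shift=7
  byte[6]=0x21 cont=0 payload=0x21=33: acc |= 33<<7 -> acc=4316 shift=14 [end]
Varint 4: bytes[5:7] = DC 21 -> value 4316 (2 byte(s))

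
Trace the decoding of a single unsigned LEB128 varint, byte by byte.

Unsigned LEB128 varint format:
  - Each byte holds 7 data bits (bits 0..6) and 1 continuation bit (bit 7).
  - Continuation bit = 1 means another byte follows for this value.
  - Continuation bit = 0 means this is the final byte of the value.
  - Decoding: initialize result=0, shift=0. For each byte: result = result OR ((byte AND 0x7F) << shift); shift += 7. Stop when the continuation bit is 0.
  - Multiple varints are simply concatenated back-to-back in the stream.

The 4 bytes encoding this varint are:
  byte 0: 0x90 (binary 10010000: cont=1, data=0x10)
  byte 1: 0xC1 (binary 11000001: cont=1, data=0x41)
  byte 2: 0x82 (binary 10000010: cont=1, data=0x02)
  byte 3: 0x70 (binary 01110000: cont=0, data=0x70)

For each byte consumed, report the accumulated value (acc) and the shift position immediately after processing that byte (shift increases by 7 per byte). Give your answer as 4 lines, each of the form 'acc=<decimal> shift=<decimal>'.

Answer: acc=16 shift=7
acc=8336 shift=14
acc=41104 shift=21
acc=234922128 shift=28

Derivation:
byte 0=0x90: payload=0x10=16, contrib = 16<<0 = 16; acc -> 16, shift -> 7
byte 1=0xC1: payload=0x41=65, contrib = 65<<7 = 8320; acc -> 8336, shift -> 14
byte 2=0x82: payload=0x02=2, contrib = 2<<14 = 32768; acc -> 41104, shift -> 21
byte 3=0x70: payload=0x70=112, contrib = 112<<21 = 234881024; acc -> 234922128, shift -> 28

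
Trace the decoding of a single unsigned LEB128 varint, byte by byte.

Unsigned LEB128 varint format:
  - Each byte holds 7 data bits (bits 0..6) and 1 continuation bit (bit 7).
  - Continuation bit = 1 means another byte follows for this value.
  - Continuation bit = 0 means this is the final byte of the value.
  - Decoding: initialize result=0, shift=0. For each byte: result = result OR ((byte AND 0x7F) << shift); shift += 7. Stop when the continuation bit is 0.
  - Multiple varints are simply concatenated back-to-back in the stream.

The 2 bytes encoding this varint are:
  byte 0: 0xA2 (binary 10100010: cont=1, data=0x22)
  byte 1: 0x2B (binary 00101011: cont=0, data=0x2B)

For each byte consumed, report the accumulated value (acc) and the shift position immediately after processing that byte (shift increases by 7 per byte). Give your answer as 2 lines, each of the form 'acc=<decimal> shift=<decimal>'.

Answer: acc=34 shift=7
acc=5538 shift=14

Derivation:
byte 0=0xA2: payload=0x22=34, contrib = 34<<0 = 34; acc -> 34, shift -> 7
byte 1=0x2B: payload=0x2B=43, contrib = 43<<7 = 5504; acc -> 5538, shift -> 14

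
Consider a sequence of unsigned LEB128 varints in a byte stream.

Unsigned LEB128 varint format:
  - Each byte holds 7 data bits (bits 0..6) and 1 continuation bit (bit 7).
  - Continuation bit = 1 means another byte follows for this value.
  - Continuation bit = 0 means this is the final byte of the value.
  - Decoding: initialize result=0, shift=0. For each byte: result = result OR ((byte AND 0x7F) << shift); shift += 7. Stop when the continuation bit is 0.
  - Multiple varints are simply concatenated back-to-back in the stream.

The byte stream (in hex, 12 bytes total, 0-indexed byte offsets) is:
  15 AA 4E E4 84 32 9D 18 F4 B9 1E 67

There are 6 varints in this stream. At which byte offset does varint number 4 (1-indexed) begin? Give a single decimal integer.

  byte[0]=0x15 cont=0 payload=0x15=21: acc |= 21<<0 -> acc=21 shift=7 [end]
Varint 1: bytes[0:1] = 15 -> value 21 (1 byte(s))
  byte[1]=0xAA cont=1 payload=0x2A=42: acc |= 42<<0 -> acc=42 shift=7
  byte[2]=0x4E cont=0 payload=0x4E=78: acc |= 78<<7 -> acc=10026 shift=14 [end]
Varint 2: bytes[1:3] = AA 4E -> value 10026 (2 byte(s))
  byte[3]=0xE4 cont=1 payload=0x64=100: acc |= 100<<0 -> acc=100 shift=7
  byte[4]=0x84 cont=1 payload=0x04=4: acc |= 4<<7 -> acc=612 shift=14
  byte[5]=0x32 cont=0 payload=0x32=50: acc |= 50<<14 -> acc=819812 shift=21 [end]
Varint 3: bytes[3:6] = E4 84 32 -> value 819812 (3 byte(s))
  byte[6]=0x9D cont=1 payload=0x1D=29: acc |= 29<<0 -> acc=29 shift=7
  byte[7]=0x18 cont=0 payload=0x18=24: acc |= 24<<7 -> acc=3101 shift=14 [end]
Varint 4: bytes[6:8] = 9D 18 -> value 3101 (2 byte(s))
  byte[8]=0xF4 cont=1 payload=0x74=116: acc |= 116<<0 -> acc=116 shift=7
  byte[9]=0xB9 cont=1 payload=0x39=57: acc |= 57<<7 -> acc=7412 shift=14
  byte[10]=0x1E cont=0 payload=0x1E=30: acc |= 30<<14 -> acc=498932 shift=21 [end]
Varint 5: bytes[8:11] = F4 B9 1E -> value 498932 (3 byte(s))
  byte[11]=0x67 cont=0 payload=0x67=103: acc |= 103<<0 -> acc=103 shift=7 [end]
Varint 6: bytes[11:12] = 67 -> value 103 (1 byte(s))

Answer: 6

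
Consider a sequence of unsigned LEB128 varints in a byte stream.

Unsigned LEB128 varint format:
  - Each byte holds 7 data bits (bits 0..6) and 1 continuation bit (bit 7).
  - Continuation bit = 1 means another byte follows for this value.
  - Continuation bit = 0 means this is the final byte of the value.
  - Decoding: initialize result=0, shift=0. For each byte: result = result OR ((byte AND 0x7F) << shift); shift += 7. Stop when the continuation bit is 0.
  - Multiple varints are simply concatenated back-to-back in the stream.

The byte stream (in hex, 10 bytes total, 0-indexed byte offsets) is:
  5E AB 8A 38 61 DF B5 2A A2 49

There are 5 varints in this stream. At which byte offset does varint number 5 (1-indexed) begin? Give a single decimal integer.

  byte[0]=0x5E cont=0 payload=0x5E=94: acc |= 94<<0 -> acc=94 shift=7 [end]
Varint 1: bytes[0:1] = 5E -> value 94 (1 byte(s))
  byte[1]=0xAB cont=1 payload=0x2B=43: acc |= 43<<0 -> acc=43 shift=7
  byte[2]=0x8A cont=1 payload=0x0A=10: acc |= 10<<7 -> acc=1323 shift=14
  byte[3]=0x38 cont=0 payload=0x38=56: acc |= 56<<14 -> acc=918827 shift=21 [end]
Varint 2: bytes[1:4] = AB 8A 38 -> value 918827 (3 byte(s))
  byte[4]=0x61 cont=0 payload=0x61=97: acc |= 97<<0 -> acc=97 shift=7 [end]
Varint 3: bytes[4:5] = 61 -> value 97 (1 byte(s))
  byte[5]=0xDF cont=1 payload=0x5F=95: acc |= 95<<0 -> acc=95 shift=7
  byte[6]=0xB5 cont=1 payload=0x35=53: acc |= 53<<7 -> acc=6879 shift=14
  byte[7]=0x2A cont=0 payload=0x2A=42: acc |= 42<<14 -> acc=695007 shift=21 [end]
Varint 4: bytes[5:8] = DF B5 2A -> value 695007 (3 byte(s))
  byte[8]=0xA2 cont=1 payload=0x22=34: acc |= 34<<0 -> acc=34 shift=7
  byte[9]=0x49 cont=0 payload=0x49=73: acc |= 73<<7 -> acc=9378 shift=14 [end]
Varint 5: bytes[8:10] = A2 49 -> value 9378 (2 byte(s))

Answer: 8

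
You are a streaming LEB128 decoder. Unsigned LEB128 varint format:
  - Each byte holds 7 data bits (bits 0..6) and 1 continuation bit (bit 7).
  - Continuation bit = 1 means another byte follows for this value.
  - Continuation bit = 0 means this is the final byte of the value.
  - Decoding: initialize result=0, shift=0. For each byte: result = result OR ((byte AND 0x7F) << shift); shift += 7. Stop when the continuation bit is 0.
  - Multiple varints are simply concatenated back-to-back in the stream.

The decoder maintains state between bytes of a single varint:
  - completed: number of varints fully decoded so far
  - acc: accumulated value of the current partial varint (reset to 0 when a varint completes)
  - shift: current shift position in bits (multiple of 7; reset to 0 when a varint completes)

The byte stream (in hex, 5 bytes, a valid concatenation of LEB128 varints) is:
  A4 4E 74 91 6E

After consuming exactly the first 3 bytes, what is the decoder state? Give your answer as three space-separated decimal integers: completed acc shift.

Answer: 2 0 0

Derivation:
byte[0]=0xA4 cont=1 payload=0x24: acc |= 36<<0 -> completed=0 acc=36 shift=7
byte[1]=0x4E cont=0 payload=0x4E: varint #1 complete (value=10020); reset -> completed=1 acc=0 shift=0
byte[2]=0x74 cont=0 payload=0x74: varint #2 complete (value=116); reset -> completed=2 acc=0 shift=0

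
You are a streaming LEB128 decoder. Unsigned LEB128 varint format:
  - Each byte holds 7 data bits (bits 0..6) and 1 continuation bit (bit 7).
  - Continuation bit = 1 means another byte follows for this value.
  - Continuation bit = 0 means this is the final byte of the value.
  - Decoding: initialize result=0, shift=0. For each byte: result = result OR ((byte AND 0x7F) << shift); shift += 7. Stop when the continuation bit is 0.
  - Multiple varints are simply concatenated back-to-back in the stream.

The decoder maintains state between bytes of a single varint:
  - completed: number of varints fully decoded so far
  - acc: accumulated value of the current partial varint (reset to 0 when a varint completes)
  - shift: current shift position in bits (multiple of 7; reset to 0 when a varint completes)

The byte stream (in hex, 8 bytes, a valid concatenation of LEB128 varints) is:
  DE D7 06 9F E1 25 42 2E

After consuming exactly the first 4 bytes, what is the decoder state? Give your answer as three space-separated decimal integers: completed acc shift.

Answer: 1 31 7

Derivation:
byte[0]=0xDE cont=1 payload=0x5E: acc |= 94<<0 -> completed=0 acc=94 shift=7
byte[1]=0xD7 cont=1 payload=0x57: acc |= 87<<7 -> completed=0 acc=11230 shift=14
byte[2]=0x06 cont=0 payload=0x06: varint #1 complete (value=109534); reset -> completed=1 acc=0 shift=0
byte[3]=0x9F cont=1 payload=0x1F: acc |= 31<<0 -> completed=1 acc=31 shift=7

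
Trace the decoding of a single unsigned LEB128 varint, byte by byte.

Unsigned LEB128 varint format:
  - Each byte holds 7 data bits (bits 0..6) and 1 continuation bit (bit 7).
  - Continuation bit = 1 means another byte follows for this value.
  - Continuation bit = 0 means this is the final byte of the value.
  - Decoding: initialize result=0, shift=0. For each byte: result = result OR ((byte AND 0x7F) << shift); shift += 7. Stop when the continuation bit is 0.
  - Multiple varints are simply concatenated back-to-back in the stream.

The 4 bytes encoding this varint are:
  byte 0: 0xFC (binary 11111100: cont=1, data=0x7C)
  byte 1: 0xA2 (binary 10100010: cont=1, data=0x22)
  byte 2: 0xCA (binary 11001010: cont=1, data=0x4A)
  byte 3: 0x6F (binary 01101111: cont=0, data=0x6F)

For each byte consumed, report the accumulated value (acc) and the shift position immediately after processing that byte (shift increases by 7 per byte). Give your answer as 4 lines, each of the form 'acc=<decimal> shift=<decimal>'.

byte 0=0xFC: payload=0x7C=124, contrib = 124<<0 = 124; acc -> 124, shift -> 7
byte 1=0xA2: payload=0x22=34, contrib = 34<<7 = 4352; acc -> 4476, shift -> 14
byte 2=0xCA: payload=0x4A=74, contrib = 74<<14 = 1212416; acc -> 1216892, shift -> 21
byte 3=0x6F: payload=0x6F=111, contrib = 111<<21 = 232783872; acc -> 234000764, shift -> 28

Answer: acc=124 shift=7
acc=4476 shift=14
acc=1216892 shift=21
acc=234000764 shift=28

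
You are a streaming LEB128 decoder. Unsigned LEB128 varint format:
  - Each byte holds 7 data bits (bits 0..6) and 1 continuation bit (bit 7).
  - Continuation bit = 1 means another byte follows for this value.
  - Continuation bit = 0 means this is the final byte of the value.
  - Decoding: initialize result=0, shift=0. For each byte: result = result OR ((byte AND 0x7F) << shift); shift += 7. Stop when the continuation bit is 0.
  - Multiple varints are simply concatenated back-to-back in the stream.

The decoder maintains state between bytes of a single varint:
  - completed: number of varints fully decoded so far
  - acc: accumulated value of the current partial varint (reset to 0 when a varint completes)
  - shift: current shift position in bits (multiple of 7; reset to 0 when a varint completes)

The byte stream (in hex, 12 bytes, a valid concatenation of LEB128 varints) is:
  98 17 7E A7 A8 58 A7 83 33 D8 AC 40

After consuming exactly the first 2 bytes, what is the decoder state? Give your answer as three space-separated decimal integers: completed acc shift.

Answer: 1 0 0

Derivation:
byte[0]=0x98 cont=1 payload=0x18: acc |= 24<<0 -> completed=0 acc=24 shift=7
byte[1]=0x17 cont=0 payload=0x17: varint #1 complete (value=2968); reset -> completed=1 acc=0 shift=0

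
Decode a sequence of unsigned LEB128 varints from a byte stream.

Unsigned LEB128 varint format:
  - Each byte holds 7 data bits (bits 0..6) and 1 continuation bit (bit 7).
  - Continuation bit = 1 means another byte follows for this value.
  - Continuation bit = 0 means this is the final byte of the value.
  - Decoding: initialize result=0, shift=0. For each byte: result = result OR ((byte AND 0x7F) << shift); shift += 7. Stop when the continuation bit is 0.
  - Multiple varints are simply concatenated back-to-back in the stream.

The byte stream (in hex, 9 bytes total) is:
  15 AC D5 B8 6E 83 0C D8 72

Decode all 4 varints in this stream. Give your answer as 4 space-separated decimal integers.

  byte[0]=0x15 cont=0 payload=0x15=21: acc |= 21<<0 -> acc=21 shift=7 [end]
Varint 1: bytes[0:1] = 15 -> value 21 (1 byte(s))
  byte[1]=0xAC cont=1 payload=0x2C=44: acc |= 44<<0 -> acc=44 shift=7
  byte[2]=0xD5 cont=1 payload=0x55=85: acc |= 85<<7 -> acc=10924 shift=14
  byte[3]=0xB8 cont=1 payload=0x38=56: acc |= 56<<14 -> acc=928428 shift=21
  byte[4]=0x6E cont=0 payload=0x6E=110: acc |= 110<<21 -> acc=231615148 shift=28 [end]
Varint 2: bytes[1:5] = AC D5 B8 6E -> value 231615148 (4 byte(s))
  byte[5]=0x83 cont=1 payload=0x03=3: acc |= 3<<0 -> acc=3 shift=7
  byte[6]=0x0C cont=0 payload=0x0C=12: acc |= 12<<7 -> acc=1539 shift=14 [end]
Varint 3: bytes[5:7] = 83 0C -> value 1539 (2 byte(s))
  byte[7]=0xD8 cont=1 payload=0x58=88: acc |= 88<<0 -> acc=88 shift=7
  byte[8]=0x72 cont=0 payload=0x72=114: acc |= 114<<7 -> acc=14680 shift=14 [end]
Varint 4: bytes[7:9] = D8 72 -> value 14680 (2 byte(s))

Answer: 21 231615148 1539 14680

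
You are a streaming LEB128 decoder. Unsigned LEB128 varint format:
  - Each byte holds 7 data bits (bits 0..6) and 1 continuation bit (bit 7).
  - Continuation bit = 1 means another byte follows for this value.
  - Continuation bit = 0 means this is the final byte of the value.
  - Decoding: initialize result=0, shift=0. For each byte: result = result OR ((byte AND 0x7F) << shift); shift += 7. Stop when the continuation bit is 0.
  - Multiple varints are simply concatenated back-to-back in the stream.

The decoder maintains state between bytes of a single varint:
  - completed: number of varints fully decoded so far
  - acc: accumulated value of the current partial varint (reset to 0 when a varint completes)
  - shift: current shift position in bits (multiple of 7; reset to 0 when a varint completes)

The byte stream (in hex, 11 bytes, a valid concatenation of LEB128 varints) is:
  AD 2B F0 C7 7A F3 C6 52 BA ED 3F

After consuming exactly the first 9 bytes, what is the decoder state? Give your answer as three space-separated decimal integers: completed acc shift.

Answer: 3 58 7

Derivation:
byte[0]=0xAD cont=1 payload=0x2D: acc |= 45<<0 -> completed=0 acc=45 shift=7
byte[1]=0x2B cont=0 payload=0x2B: varint #1 complete (value=5549); reset -> completed=1 acc=0 shift=0
byte[2]=0xF0 cont=1 payload=0x70: acc |= 112<<0 -> completed=1 acc=112 shift=7
byte[3]=0xC7 cont=1 payload=0x47: acc |= 71<<7 -> completed=1 acc=9200 shift=14
byte[4]=0x7A cont=0 payload=0x7A: varint #2 complete (value=2008048); reset -> completed=2 acc=0 shift=0
byte[5]=0xF3 cont=1 payload=0x73: acc |= 115<<0 -> completed=2 acc=115 shift=7
byte[6]=0xC6 cont=1 payload=0x46: acc |= 70<<7 -> completed=2 acc=9075 shift=14
byte[7]=0x52 cont=0 payload=0x52: varint #3 complete (value=1352563); reset -> completed=3 acc=0 shift=0
byte[8]=0xBA cont=1 payload=0x3A: acc |= 58<<0 -> completed=3 acc=58 shift=7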